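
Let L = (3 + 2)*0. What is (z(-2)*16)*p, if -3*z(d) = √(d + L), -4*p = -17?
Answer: -68*I*√2/3 ≈ -32.055*I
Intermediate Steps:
p = 17/4 (p = -¼*(-17) = 17/4 ≈ 4.2500)
L = 0 (L = 5*0 = 0)
z(d) = -√d/3 (z(d) = -√(d + 0)/3 = -√d/3)
(z(-2)*16)*p = (-I*√2/3*16)*(17/4) = -16*I*√2/3*(17/4) = -68*I*√2/3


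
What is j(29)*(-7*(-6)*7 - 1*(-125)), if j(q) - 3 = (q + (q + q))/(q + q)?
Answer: 3771/2 ≈ 1885.5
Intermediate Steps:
j(q) = 9/2 (j(q) = 3 + (q + (q + q))/(q + q) = 3 + (q + 2*q)/((2*q)) = 3 + (3*q)*(1/(2*q)) = 3 + 3/2 = 9/2)
j(29)*(-7*(-6)*7 - 1*(-125)) = 9*(-7*(-6)*7 - 1*(-125))/2 = 9*(42*7 + 125)/2 = 9*(294 + 125)/2 = (9/2)*419 = 3771/2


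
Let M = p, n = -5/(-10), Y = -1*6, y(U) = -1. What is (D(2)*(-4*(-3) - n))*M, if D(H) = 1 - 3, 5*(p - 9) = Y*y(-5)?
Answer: -1173/5 ≈ -234.60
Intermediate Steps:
Y = -6
n = ½ (n = -5*(-⅒) = ½ ≈ 0.50000)
p = 51/5 (p = 9 + (-6*(-1))/5 = 9 + (⅕)*6 = 9 + 6/5 = 51/5 ≈ 10.200)
M = 51/5 ≈ 10.200
D(H) = -2
(D(2)*(-4*(-3) - n))*M = -2*(-4*(-3) - 1*½)*(51/5) = -2*(12 - ½)*(51/5) = -2*23/2*(51/5) = -23*51/5 = -1173/5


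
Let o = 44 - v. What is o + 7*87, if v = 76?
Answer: 577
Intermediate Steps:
o = -32 (o = 44 - 1*76 = 44 - 76 = -32)
o + 7*87 = -32 + 7*87 = -32 + 609 = 577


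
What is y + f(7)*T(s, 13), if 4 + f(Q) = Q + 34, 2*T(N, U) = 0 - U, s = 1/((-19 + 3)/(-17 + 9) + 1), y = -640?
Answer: -1761/2 ≈ -880.50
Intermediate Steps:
s = ⅓ (s = 1/(-16/(-8) + 1) = 1/(-16*(-⅛) + 1) = 1/(2 + 1) = 1/3 = ⅓ ≈ 0.33333)
T(N, U) = -U/2 (T(N, U) = (0 - U)/2 = (-U)/2 = -U/2)
f(Q) = 30 + Q (f(Q) = -4 + (Q + 34) = -4 + (34 + Q) = 30 + Q)
y + f(7)*T(s, 13) = -640 + (30 + 7)*(-½*13) = -640 + 37*(-13/2) = -640 - 481/2 = -1761/2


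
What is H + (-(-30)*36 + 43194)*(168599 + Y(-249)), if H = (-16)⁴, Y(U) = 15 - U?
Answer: 7476305998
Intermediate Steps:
H = 65536
H + (-(-30)*36 + 43194)*(168599 + Y(-249)) = 65536 + (-(-30)*36 + 43194)*(168599 + (15 - 1*(-249))) = 65536 + (-5*(-216) + 43194)*(168599 + (15 + 249)) = 65536 + (1080 + 43194)*(168599 + 264) = 65536 + 44274*168863 = 65536 + 7476240462 = 7476305998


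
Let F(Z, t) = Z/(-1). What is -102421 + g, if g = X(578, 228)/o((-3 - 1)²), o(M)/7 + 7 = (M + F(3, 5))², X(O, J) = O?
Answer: -58072418/567 ≈ -1.0242e+5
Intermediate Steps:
F(Z, t) = -Z (F(Z, t) = Z*(-1) = -Z)
o(M) = -49 + 7*(-3 + M)² (o(M) = -49 + 7*(M - 1*3)² = -49 + 7*(M - 3)² = -49 + 7*(-3 + M)²)
g = 289/567 (g = 578/(-49 + 7*(-3 + (-3 - 1)²)²) = 578/(-49 + 7*(-3 + (-4)²)²) = 578/(-49 + 7*(-3 + 16)²) = 578/(-49 + 7*13²) = 578/(-49 + 7*169) = 578/(-49 + 1183) = 578/1134 = 578*(1/1134) = 289/567 ≈ 0.50970)
-102421 + g = -102421 + 289/567 = -58072418/567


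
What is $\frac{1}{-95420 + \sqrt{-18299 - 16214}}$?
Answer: $- \frac{95420}{9105010913} - \frac{i \sqrt{34513}}{9105010913} \approx -1.048 \cdot 10^{-5} - 2.0404 \cdot 10^{-8} i$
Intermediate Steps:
$\frac{1}{-95420 + \sqrt{-18299 - 16214}} = \frac{1}{-95420 + \sqrt{-34513}} = \frac{1}{-95420 + i \sqrt{34513}}$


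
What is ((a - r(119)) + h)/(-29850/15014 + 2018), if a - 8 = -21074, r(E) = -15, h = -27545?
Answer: -364810172/15134201 ≈ -24.105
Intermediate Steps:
a = -21066 (a = 8 - 21074 = -21066)
((a - r(119)) + h)/(-29850/15014 + 2018) = ((-21066 - 1*(-15)) - 27545)/(-29850/15014 + 2018) = ((-21066 + 15) - 27545)/(-29850*1/15014 + 2018) = (-21051 - 27545)/(-14925/7507 + 2018) = -48596/15134201/7507 = -48596*7507/15134201 = -364810172/15134201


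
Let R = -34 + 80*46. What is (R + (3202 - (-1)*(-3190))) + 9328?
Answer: 12986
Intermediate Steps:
R = 3646 (R = -34 + 3680 = 3646)
(R + (3202 - (-1)*(-3190))) + 9328 = (3646 + (3202 - (-1)*(-3190))) + 9328 = (3646 + (3202 - 1*3190)) + 9328 = (3646 + (3202 - 3190)) + 9328 = (3646 + 12) + 9328 = 3658 + 9328 = 12986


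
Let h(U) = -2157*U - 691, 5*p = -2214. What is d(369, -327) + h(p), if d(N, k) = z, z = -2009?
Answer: 4762098/5 ≈ 9.5242e+5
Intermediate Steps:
p = -2214/5 (p = (1/5)*(-2214) = -2214/5 ≈ -442.80)
d(N, k) = -2009
h(U) = -691 - 2157*U
d(369, -327) + h(p) = -2009 + (-691 - 2157*(-2214/5)) = -2009 + (-691 + 4775598/5) = -2009 + 4772143/5 = 4762098/5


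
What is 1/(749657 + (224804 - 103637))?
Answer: 1/870824 ≈ 1.1483e-6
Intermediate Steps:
1/(749657 + (224804 - 103637)) = 1/(749657 + 121167) = 1/870824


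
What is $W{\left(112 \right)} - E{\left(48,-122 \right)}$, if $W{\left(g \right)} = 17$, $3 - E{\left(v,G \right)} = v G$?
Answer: $-5842$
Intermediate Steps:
$E{\left(v,G \right)} = 3 - G v$ ($E{\left(v,G \right)} = 3 - v G = 3 - G v$)
$W{\left(112 \right)} - E{\left(48,-122 \right)} = 17 - \left(3 - \left(-122\right) 48\right) = 17 - \left(3 + 5856\right) = 17 - 5859 = -5842$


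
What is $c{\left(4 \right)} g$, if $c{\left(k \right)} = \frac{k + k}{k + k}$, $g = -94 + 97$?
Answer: $3$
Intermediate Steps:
$g = 3$
$c{\left(k \right)} = 1$ ($c{\left(k \right)} = \frac{2 k}{2 k} = 2 k \frac{1}{2 k} = 1$)
$c{\left(4 \right)} g = 1 \cdot 3 = 3$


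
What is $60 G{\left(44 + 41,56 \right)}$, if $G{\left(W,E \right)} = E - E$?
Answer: $0$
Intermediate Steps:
$G{\left(W,E \right)} = 0$
$60 G{\left(44 + 41,56 \right)} = 60 \cdot 0 = 0$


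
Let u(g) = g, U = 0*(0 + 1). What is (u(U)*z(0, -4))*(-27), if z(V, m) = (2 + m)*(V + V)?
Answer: 0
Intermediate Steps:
U = 0 (U = 0*1 = 0)
z(V, m) = 2*V*(2 + m) (z(V, m) = (2 + m)*(2*V) = 2*V*(2 + m))
(u(U)*z(0, -4))*(-27) = (0*(2*0*(2 - 4)))*(-27) = (0*(2*0*(-2)))*(-27) = (0*0)*(-27) = 0*(-27) = 0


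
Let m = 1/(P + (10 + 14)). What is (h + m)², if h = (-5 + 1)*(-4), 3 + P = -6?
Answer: 58081/225 ≈ 258.14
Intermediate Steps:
P = -9 (P = -3 - 6 = -9)
h = 16 (h = -4*(-4) = 16)
m = 1/15 (m = 1/(-9 + (10 + 14)) = 1/(-9 + 24) = 1/15 ≈ 0.066667)
(h + m)² = (16 + 1/15)² = (241/15)² = 58081/225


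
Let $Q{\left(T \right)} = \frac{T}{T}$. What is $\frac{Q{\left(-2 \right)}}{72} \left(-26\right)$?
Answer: $- \frac{13}{36} \approx -0.36111$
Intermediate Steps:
$Q{\left(T \right)} = 1$
$\frac{Q{\left(-2 \right)}}{72} \left(-26\right) = 1 \cdot \frac{1}{72} \left(-26\right) = \frac{1}{72} \left(-26\right) = - \frac{13}{36}$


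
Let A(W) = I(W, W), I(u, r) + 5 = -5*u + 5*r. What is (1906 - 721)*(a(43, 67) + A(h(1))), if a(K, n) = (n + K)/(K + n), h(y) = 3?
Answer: -4740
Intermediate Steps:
I(u, r) = -5 - 5*u + 5*r (I(u, r) = -5 + (-5*u + 5*r) = -5 - 5*u + 5*r)
A(W) = -5 (A(W) = -5 - 5*W + 5*W = -5)
a(K, n) = 1 (a(K, n) = (K + n)/(K + n) = 1)
(1906 - 721)*(a(43, 67) + A(h(1))) = (1906 - 721)*(1 - 5) = 1185*(-4) = -4740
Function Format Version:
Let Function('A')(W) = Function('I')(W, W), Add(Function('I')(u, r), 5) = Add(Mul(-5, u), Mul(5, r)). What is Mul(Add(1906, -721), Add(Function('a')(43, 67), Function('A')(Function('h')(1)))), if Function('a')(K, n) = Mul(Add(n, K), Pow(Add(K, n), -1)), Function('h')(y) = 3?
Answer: -4740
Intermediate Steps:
Function('I')(u, r) = Add(-5, Mul(-5, u), Mul(5, r)) (Function('I')(u, r) = Add(-5, Add(Mul(-5, u), Mul(5, r))) = Add(-5, Mul(-5, u), Mul(5, r)))
Function('A')(W) = -5 (Function('A')(W) = Add(-5, Mul(-5, W), Mul(5, W)) = -5)
Function('a')(K, n) = 1 (Function('a')(K, n) = Mul(Add(K, n), Pow(Add(K, n), -1)) = 1)
Mul(Add(1906, -721), Add(Function('a')(43, 67), Function('A')(Function('h')(1)))) = Mul(Add(1906, -721), Add(1, -5)) = Mul(1185, -4) = -4740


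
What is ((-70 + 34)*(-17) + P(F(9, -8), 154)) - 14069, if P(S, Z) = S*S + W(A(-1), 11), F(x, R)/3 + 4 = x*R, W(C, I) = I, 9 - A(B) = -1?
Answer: 38538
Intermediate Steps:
A(B) = 10 (A(B) = 9 - 1*(-1) = 9 + 1 = 10)
F(x, R) = -12 + 3*R*x (F(x, R) = -12 + 3*(x*R) = -12 + 3*(R*x) = -12 + 3*R*x)
P(S, Z) = 11 + S² (P(S, Z) = S*S + 11 = S² + 11 = 11 + S²)
((-70 + 34)*(-17) + P(F(9, -8), 154)) - 14069 = ((-70 + 34)*(-17) + (11 + (-12 + 3*(-8)*9)²)) - 14069 = (-36*(-17) + (11 + (-12 - 216)²)) - 14069 = (612 + (11 + (-228)²)) - 14069 = (612 + (11 + 51984)) - 14069 = (612 + 51995) - 14069 = 52607 - 14069 = 38538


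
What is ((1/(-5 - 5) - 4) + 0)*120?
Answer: -492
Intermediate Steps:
((1/(-5 - 5) - 4) + 0)*120 = ((1/(-10) - 4) + 0)*120 = ((-1/10 - 4) + 0)*120 = (-41/10 + 0)*120 = -41/10*120 = -492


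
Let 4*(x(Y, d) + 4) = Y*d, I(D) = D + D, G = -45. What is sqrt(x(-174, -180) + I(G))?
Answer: 2*sqrt(1934) ≈ 87.955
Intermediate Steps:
I(D) = 2*D
x(Y, d) = -4 + Y*d/4 (x(Y, d) = -4 + (Y*d)/4 = -4 + Y*d/4)
sqrt(x(-174, -180) + I(G)) = sqrt((-4 + (1/4)*(-174)*(-180)) + 2*(-45)) = sqrt((-4 + 7830) - 90) = sqrt(7826 - 90) = sqrt(7736) = 2*sqrt(1934)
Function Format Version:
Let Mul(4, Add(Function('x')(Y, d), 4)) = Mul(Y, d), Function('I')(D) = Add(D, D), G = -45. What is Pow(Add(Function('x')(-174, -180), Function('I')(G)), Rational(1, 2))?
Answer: Mul(2, Pow(1934, Rational(1, 2))) ≈ 87.955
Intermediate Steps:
Function('I')(D) = Mul(2, D)
Function('x')(Y, d) = Add(-4, Mul(Rational(1, 4), Y, d)) (Function('x')(Y, d) = Add(-4, Mul(Rational(1, 4), Mul(Y, d))) = Add(-4, Mul(Rational(1, 4), Y, d)))
Pow(Add(Function('x')(-174, -180), Function('I')(G)), Rational(1, 2)) = Pow(Add(Add(-4, Mul(Rational(1, 4), -174, -180)), Mul(2, -45)), Rational(1, 2)) = Pow(Add(Add(-4, 7830), -90), Rational(1, 2)) = Pow(Add(7826, -90), Rational(1, 2)) = Pow(7736, Rational(1, 2)) = Mul(2, Pow(1934, Rational(1, 2)))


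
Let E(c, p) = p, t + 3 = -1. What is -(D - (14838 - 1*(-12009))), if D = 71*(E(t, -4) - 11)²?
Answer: 10872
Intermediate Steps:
t = -4 (t = -3 - 1 = -4)
D = 15975 (D = 71*(-4 - 11)² = 71*(-15)² = 71*225 = 15975)
-(D - (14838 - 1*(-12009))) = -(15975 - (14838 - 1*(-12009))) = -(15975 - (14838 + 12009)) = -(15975 - 1*26847) = -(15975 - 26847) = -1*(-10872) = 10872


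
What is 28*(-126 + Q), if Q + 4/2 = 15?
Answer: -3164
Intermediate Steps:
Q = 13 (Q = -2 + 15 = 13)
28*(-126 + Q) = 28*(-126 + 13) = 28*(-113) = -3164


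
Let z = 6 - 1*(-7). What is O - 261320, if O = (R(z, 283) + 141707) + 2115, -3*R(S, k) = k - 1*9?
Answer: -352768/3 ≈ -1.1759e+5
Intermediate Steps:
z = 13 (z = 6 + 7 = 13)
R(S, k) = 3 - k/3 (R(S, k) = -(k - 1*9)/3 = -(k - 9)/3 = -(-9 + k)/3 = 3 - k/3)
O = 431192/3 (O = ((3 - ⅓*283) + 141707) + 2115 = ((3 - 283/3) + 141707) + 2115 = (-274/3 + 141707) + 2115 = 424847/3 + 2115 = 431192/3 ≈ 1.4373e+5)
O - 261320 = 431192/3 - 261320 = -352768/3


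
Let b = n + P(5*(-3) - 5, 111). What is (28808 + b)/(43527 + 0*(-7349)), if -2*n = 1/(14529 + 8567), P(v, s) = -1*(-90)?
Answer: 1334856415/2010599184 ≈ 0.66391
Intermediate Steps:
P(v, s) = 90
n = -1/46192 (n = -1/(2*(14529 + 8567)) = -½/23096 = -½*1/23096 = -1/46192 ≈ -2.1649e-5)
b = 4157279/46192 (b = -1/46192 + 90 = 4157279/46192 ≈ 90.000)
(28808 + b)/(43527 + 0*(-7349)) = (28808 + 4157279/46192)/(43527 + 0*(-7349)) = 1334856415/(46192*(43527 + 0)) = (1334856415/46192)/43527 = (1334856415/46192)*(1/43527) = 1334856415/2010599184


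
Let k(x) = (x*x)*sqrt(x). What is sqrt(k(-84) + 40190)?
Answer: sqrt(40190 + 14112*I*sqrt(21)) ≈ 241.17 + 134.07*I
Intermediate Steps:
k(x) = x**(5/2) (k(x) = x**2*sqrt(x) = x**(5/2))
sqrt(k(-84) + 40190) = sqrt((-84)**(5/2) + 40190) = sqrt(14112*I*sqrt(21) + 40190) = sqrt(40190 + 14112*I*sqrt(21))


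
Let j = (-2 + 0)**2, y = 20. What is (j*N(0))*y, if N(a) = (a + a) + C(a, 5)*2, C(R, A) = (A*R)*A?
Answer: 0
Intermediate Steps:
C(R, A) = R*A**2
j = 4 (j = (-2)**2 = 4)
N(a) = 52*a (N(a) = (a + a) + (a*5**2)*2 = 2*a + (a*25)*2 = 2*a + (25*a)*2 = 2*a + 50*a = 52*a)
(j*N(0))*y = (4*(52*0))*20 = (4*0)*20 = 0*20 = 0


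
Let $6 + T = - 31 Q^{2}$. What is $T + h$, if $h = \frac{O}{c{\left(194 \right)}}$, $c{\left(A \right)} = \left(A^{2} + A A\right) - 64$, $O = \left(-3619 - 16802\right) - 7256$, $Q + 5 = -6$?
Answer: $- \frac{282584133}{75208} \approx -3757.4$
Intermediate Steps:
$Q = -11$ ($Q = -5 - 6 = -11$)
$O = -27677$ ($O = -20421 - 7256 = -27677$)
$c{\left(A \right)} = -64 + 2 A^{2}$ ($c{\left(A \right)} = \left(A^{2} + A^{2}\right) - 64 = 2 A^{2} - 64 = -64 + 2 A^{2}$)
$h = - \frac{27677}{75208}$ ($h = - \frac{27677}{-64 + 2 \cdot 194^{2}} = - \frac{27677}{-64 + 2 \cdot 37636} = - \frac{27677}{-64 + 75272} = - \frac{27677}{75208} \approx -0.36801$)
$T = -3757$ ($T = -6 - 31 \left(-11\right)^{2} = -6 - 3751 = -3757$)
$T + h = -3757 - \frac{27677}{75208} = - \frac{282584133}{75208}$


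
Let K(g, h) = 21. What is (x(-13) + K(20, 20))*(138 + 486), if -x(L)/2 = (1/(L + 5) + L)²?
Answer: -403767/2 ≈ -2.0188e+5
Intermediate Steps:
x(L) = -2*(L + 1/(5 + L))² (x(L) = -2*(1/(L + 5) + L)² = -2*(1/(5 + L) + L)² = -2*(L + 1/(5 + L))²)
(x(-13) + K(20, 20))*(138 + 486) = (-2*(1 + (-13)² + 5*(-13))²/(5 - 13)² + 21)*(138 + 486) = (-2*(1 + 169 - 65)²/(-8)² + 21)*624 = (-2*1/64*105² + 21)*624 = (-2*1/64*11025 + 21)*624 = (-11025/32 + 21)*624 = -10353/32*624 = -403767/2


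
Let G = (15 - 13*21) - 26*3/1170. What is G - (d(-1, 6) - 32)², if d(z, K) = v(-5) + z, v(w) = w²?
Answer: -4831/15 ≈ -322.07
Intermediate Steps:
d(z, K) = 25 + z (d(z, K) = (-5)² + z = 25 + z)
G = -3871/15 (G = (15 - 273) - 78/1170 = -258 - 1*1/15 = -258 - 1/15 = -3871/15 ≈ -258.07)
G - (d(-1, 6) - 32)² = -3871/15 - ((25 - 1) - 32)² = -3871/15 - (24 - 32)² = -3871/15 - 1*(-8)² = -3871/15 - 1*64 = -3871/15 - 64 = -4831/15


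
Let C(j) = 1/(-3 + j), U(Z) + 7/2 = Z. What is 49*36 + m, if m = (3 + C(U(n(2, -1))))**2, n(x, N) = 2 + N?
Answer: 214405/121 ≈ 1771.9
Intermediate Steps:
U(Z) = -7/2 + Z
m = 961/121 (m = (3 + 1/(-3 + (-7/2 + (2 - 1))))**2 = (3 + 1/(-3 + (-7/2 + 1)))**2 = (3 + 1/(-3 - 5/2))**2 = (3 + 1/(-11/2))**2 = (3 - 2/11)**2 = (31/11)**2 = 961/121 ≈ 7.9421)
49*36 + m = 49*36 + 961/121 = 1764 + 961/121 = 214405/121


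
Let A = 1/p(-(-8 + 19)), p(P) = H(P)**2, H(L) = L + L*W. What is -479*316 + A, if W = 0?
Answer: -18315043/121 ≈ -1.5136e+5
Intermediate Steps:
H(L) = L (H(L) = L + L*0 = L + 0 = L)
p(P) = P**2
A = 1/121 (A = 1/((-(-8 + 19))**2) = 1/((-1*11)**2) = 1/((-11)**2) = 1/121 ≈ 0.0082645)
-479*316 + A = -479*316 + 1/121 = -151364 + 1/121 = -18315043/121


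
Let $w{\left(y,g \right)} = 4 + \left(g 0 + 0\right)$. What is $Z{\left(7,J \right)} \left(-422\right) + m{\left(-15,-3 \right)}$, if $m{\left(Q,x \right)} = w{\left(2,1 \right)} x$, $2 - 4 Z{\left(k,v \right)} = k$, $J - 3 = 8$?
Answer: $\frac{1031}{2} \approx 515.5$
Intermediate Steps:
$J = 11$ ($J = 3 + 8 = 11$)
$w{\left(y,g \right)} = 4$ ($w{\left(y,g \right)} = 4 + \left(0 + 0\right) = 4 + 0 = 4$)
$Z{\left(k,v \right)} = \frac{1}{2} - \frac{k}{4}$
$m{\left(Q,x \right)} = 4 x$
$Z{\left(7,J \right)} \left(-422\right) + m{\left(-15,-3 \right)} = \left(\frac{1}{2} - \frac{7}{4}\right) \left(-422\right) + 4 \left(-3\right) = \left(\frac{1}{2} - \frac{7}{4}\right) \left(-422\right) - 12 = \left(- \frac{5}{4}\right) \left(-422\right) - 12 = \frac{1055}{2} - 12 = \frac{1031}{2}$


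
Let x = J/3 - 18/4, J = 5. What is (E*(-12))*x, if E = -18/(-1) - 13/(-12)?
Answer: 3893/6 ≈ 648.83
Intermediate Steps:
E = 229/12 (E = -18*(-1) - 13*(-1/12) = 18 + 13/12 = 229/12 ≈ 19.083)
x = -17/6 (x = 5/3 - 18/4 = 5*(1/3) - 18*1/4 = 5/3 - 9/2 = -17/6 ≈ -2.8333)
(E*(-12))*x = ((229/12)*(-12))*(-17/6) = -229*(-17/6) = 3893/6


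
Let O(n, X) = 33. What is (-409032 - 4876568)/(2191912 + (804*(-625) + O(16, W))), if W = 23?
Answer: -1057120/337889 ≈ -3.1286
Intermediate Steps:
(-409032 - 4876568)/(2191912 + (804*(-625) + O(16, W))) = (-409032 - 4876568)/(2191912 + (804*(-625) + 33)) = -5285600/(2191912 + (-502500 + 33)) = -5285600/(2191912 - 502467) = -5285600/1689445 = -5285600*1/1689445 = -1057120/337889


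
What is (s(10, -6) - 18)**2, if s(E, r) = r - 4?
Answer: 784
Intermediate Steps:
s(E, r) = -4 + r
(s(10, -6) - 18)**2 = ((-4 - 6) - 18)**2 = (-10 - 18)**2 = (-28)**2 = 784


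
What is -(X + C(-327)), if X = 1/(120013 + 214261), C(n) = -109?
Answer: 36435865/334274 ≈ 109.00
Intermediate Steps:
X = 1/334274 ≈ 2.9916e-6
-(X + C(-327)) = -(1/334274 - 109) = -1*(-36435865/334274) = 36435865/334274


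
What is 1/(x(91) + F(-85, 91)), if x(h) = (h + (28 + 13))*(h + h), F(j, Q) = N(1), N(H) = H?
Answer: 1/24025 ≈ 4.1623e-5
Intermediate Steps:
F(j, Q) = 1
x(h) = 2*h*(41 + h) (x(h) = (h + 41)*(2*h) = (41 + h)*(2*h) = 2*h*(41 + h))
1/(x(91) + F(-85, 91)) = 1/(2*91*(41 + 91) + 1) = 1/(2*91*132 + 1) = 1/(24024 + 1) = 1/24025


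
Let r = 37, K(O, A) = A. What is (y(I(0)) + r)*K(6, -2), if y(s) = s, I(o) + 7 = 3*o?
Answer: -60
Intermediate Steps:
I(o) = -7 + 3*o
(y(I(0)) + r)*K(6, -2) = ((-7 + 3*0) + 37)*(-2) = ((-7 + 0) + 37)*(-2) = (-7 + 37)*(-2) = 30*(-2) = -60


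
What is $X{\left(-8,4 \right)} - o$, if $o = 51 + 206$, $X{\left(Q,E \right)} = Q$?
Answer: $-265$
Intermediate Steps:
$o = 257$
$X{\left(-8,4 \right)} - o = -8 - 257 = -265$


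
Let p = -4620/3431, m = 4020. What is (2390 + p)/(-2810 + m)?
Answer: 819547/415151 ≈ 1.9741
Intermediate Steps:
p = -4620/3431 (p = -4620*1/3431 = -4620/3431 ≈ -1.3465)
(2390 + p)/(-2810 + m) = (2390 - 4620/3431)/(-2810 + 4020) = (8195470/3431)/1210 = (8195470/3431)*(1/1210) = 819547/415151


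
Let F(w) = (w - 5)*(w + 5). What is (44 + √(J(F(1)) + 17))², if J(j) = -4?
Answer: (44 + √13)² ≈ 2266.3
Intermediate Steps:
F(w) = (-5 + w)*(5 + w)
(44 + √(J(F(1)) + 17))² = (44 + √(-4 + 17))² = (44 + √13)²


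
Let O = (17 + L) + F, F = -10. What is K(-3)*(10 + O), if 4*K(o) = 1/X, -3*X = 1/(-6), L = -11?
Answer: 27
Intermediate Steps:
O = -4 (O = (17 - 11) - 10 = 6 - 10 = -4)
X = 1/18 (X = -⅓/(-6) = -⅓*(-⅙) = 1/18 ≈ 0.055556)
K(o) = 9/2 (K(o) = 1/(4*(1/18)) = (¼)*18 = 9/2)
K(-3)*(10 + O) = 9*(10 - 4)/2 = (9/2)*6 = 27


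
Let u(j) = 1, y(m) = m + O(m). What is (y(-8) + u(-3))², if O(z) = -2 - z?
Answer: 1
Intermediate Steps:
y(m) = -2 (y(m) = m + (-2 - m) = -2)
(y(-8) + u(-3))² = (-2 + 1)² = (-1)² = 1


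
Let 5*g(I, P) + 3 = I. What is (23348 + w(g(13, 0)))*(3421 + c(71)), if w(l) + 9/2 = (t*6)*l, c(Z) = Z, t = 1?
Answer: 81557406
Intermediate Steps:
g(I, P) = -⅗ + I/5
w(l) = -9/2 + 6*l (w(l) = -9/2 + (1*6)*l = -9/2 + 6*l)
(23348 + w(g(13, 0)))*(3421 + c(71)) = (23348 + (-9/2 + 6*(-⅗ + (⅕)*13)))*(3421 + 71) = (23348 + (-9/2 + 6*(-⅗ + 13/5)))*3492 = (23348 + (-9/2 + 6*2))*3492 = (23348 + (-9/2 + 12))*3492 = (23348 + 15/2)*3492 = (46711/2)*3492 = 81557406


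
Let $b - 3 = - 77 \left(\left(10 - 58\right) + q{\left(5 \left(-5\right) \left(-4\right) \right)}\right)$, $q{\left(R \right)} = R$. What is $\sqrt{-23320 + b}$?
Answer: $i \sqrt{27321} \approx 165.29 i$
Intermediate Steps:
$b = -4001$ ($b = 3 - 77 \left(\left(10 - 58\right) + 5 \left(-5\right) \left(-4\right)\right) = 3 - 77 \left(\left(10 - 58\right) - -100\right) = 3 - 77 \left(-48 + 100\right) = 3 - 4004 = -4001$)
$\sqrt{-23320 + b} = \sqrt{-23320 - 4001} = \sqrt{-27321} = i \sqrt{27321}$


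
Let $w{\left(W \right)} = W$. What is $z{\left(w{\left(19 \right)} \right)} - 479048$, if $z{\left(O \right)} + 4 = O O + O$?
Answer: $-478672$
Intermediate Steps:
$z{\left(O \right)} = -4 + O + O^{2}$ ($z{\left(O \right)} = -4 + \left(O O + O\right) = -4 + \left(O^{2} + O\right) = -4 + \left(O + O^{2}\right) = -4 + O + O^{2}$)
$z{\left(w{\left(19 \right)} \right)} - 479048 = \left(-4 + 19 + 19^{2}\right) - 479048 = \left(-4 + 19 + 361\right) - 479048 = 376 - 479048 = -478672$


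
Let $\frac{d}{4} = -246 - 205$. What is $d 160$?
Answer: $-288640$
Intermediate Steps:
$d = -1804$ ($d = 4 \left(-246 - 205\right) = 4 \left(-451\right) = -1804$)
$d 160 = \left(-1804\right) 160 = -288640$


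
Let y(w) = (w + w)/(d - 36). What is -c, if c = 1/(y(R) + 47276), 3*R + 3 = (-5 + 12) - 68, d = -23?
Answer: -177/8367980 ≈ -2.1152e-5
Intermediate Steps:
R = -64/3 (R = -1 + ((-5 + 12) - 68)/3 = -1 + (7 - 68)/3 = -1 + (⅓)*(-61) = -1 - 61/3 = -64/3 ≈ -21.333)
y(w) = -2*w/59 (y(w) = (w + w)/(-23 - 36) = (2*w)/(-59) = (2*w)*(-1/59) = -2*w/59)
c = 177/8367980 (c = 1/(-2/59*(-64/3) + 47276) = 1/(128/177 + 47276) = 1/(8367980/177) = 177/8367980 ≈ 2.1152e-5)
-c = -1*177/8367980 = -177/8367980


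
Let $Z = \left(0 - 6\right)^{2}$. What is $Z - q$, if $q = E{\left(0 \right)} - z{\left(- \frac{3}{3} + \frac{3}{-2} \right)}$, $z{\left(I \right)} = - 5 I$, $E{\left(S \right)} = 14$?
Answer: $\frac{69}{2} \approx 34.5$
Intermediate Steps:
$Z = 36$ ($Z = \left(0 - 6\right)^{2} = \left(-6\right)^{2} = 36$)
$q = \frac{3}{2}$ ($q = 14 - - 5 \left(- \frac{3}{3} + \frac{3}{-2}\right) = 14 - - 5 \left(\left(-3\right) \frac{1}{3} + 3 \left(- \frac{1}{2}\right)\right) = 14 - - 5 \left(-1 - \frac{3}{2}\right) = 14 - \left(-5\right) \left(- \frac{5}{2}\right) = 14 - \frac{25}{2} = \frac{3}{2} \approx 1.5$)
$Z - q = 36 - \frac{3}{2} = \frac{69}{2}$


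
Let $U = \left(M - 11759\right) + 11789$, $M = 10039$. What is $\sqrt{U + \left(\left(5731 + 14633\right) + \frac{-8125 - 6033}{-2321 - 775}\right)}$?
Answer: $\frac{\sqrt{2026046609}}{258} \approx 174.46$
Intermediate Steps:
$U = 10069$ ($U = \left(10039 - 11759\right) + 11789 = -1720 + 11789 = 10069$)
$\sqrt{U + \left(\left(5731 + 14633\right) + \frac{-8125 - 6033}{-2321 - 775}\right)} = \sqrt{10069 + \left(\left(5731 + 14633\right) + \frac{-8125 - 6033}{-2321 - 775}\right)} = \sqrt{10069 + \left(20364 - \frac{14158}{-3096}\right)} = \sqrt{10069 + \left(20364 - - \frac{7079}{1548}\right)} = \sqrt{10069 + \left(20364 + \frac{7079}{1548}\right)} = \sqrt{10069 + \frac{31530551}{1548}} = \sqrt{\frac{47117363}{1548}} = \frac{\sqrt{2026046609}}{258}$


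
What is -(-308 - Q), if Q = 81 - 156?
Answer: 233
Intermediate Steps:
Q = -75
-(-308 - Q) = -(-308 - 1*(-75)) = -(-308 + 75) = -1*(-233) = 233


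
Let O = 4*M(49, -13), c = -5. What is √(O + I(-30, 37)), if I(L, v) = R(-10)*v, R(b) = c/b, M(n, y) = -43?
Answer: I*√614/2 ≈ 12.39*I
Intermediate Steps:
R(b) = -5/b
I(L, v) = v/2 (I(L, v) = (-5/(-10))*v = (-5*(-⅒))*v = v/2)
O = -172 (O = 4*(-43) = -172)
√(O + I(-30, 37)) = √(-172 + (½)*37) = √(-172 + 37/2) = √(-307/2) = I*√614/2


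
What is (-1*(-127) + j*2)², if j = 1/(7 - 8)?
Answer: 15625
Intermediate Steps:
j = -1 (j = 1/(-1) = -1)
(-1*(-127) + j*2)² = (-1*(-127) - 1*2)² = (127 - 2)² = 125² = 15625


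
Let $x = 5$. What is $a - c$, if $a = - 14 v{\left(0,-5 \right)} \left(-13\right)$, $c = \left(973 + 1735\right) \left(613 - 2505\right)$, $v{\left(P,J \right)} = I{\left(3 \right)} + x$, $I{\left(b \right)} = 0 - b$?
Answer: $5123900$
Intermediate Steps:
$I{\left(b \right)} = - b$
$v{\left(P,J \right)} = 2$ ($v{\left(P,J \right)} = \left(-1\right) 3 + 5 = -3 + 5 = 2$)
$c = -5123536$ ($c = 2708 \left(-1892\right) = -5123536$)
$a = 364$ ($a = \left(-14\right) 2 \left(-13\right) = \left(-28\right) \left(-13\right) = 364$)
$a - c = 364 - -5123536 = 364 + 5123536 = 5123900$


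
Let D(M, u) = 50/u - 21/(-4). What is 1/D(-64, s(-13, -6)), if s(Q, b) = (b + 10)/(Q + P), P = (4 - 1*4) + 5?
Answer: -4/379 ≈ -0.010554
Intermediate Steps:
P = 5 (P = (4 - 4) + 5 = 0 + 5 = 5)
s(Q, b) = (10 + b)/(5 + Q) (s(Q, b) = (b + 10)/(Q + 5) = (10 + b)/(5 + Q))
D(M, u) = 21/4 + 50/u (D(M, u) = 50/u - 21*(-¼) = 50/u + 21/4 = 21/4 + 50/u)
1/D(-64, s(-13, -6)) = 1/(21/4 + 50/(((10 - 6)/(5 - 13)))) = 1/(21/4 + 50/((4/(-8)))) = 1/(21/4 + 50/((-⅛*4))) = 1/(21/4 + 50/(-½)) = 1/(21/4 + 50*(-2)) = 1/(21/4 - 100) = 1/(-379/4) = -4/379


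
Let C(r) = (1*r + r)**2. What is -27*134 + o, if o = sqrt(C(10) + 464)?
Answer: -3618 + 12*sqrt(6) ≈ -3588.6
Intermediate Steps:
C(r) = 4*r**2 (C(r) = (r + r)**2 = (2*r)**2 = 4*r**2)
o = 12*sqrt(6) (o = sqrt(4*10**2 + 464) = sqrt(4*100 + 464) = sqrt(400 + 464) = sqrt(864) = 12*sqrt(6) ≈ 29.394)
-27*134 + o = -27*134 + 12*sqrt(6) = -3618 + 12*sqrt(6)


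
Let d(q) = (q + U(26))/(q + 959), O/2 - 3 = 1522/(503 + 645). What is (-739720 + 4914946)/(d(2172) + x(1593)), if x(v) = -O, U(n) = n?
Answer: -1250615185974/2381149 ≈ -5.2522e+5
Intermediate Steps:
O = 2483/287 (O = 6 + 2*(1522/(503 + 645)) = 6 + 2*(1522/1148) = 6 + 2*(1522*(1/1148)) = 6 + 2*(761/574) = 6 + 761/287 = 2483/287 ≈ 8.6516)
d(q) = (26 + q)/(959 + q) (d(q) = (q + 26)/(q + 959) = (26 + q)/(959 + q))
x(v) = -2483/287 (x(v) = -1*2483/287 = -2483/287)
(-739720 + 4914946)/(d(2172) + x(1593)) = (-739720 + 4914946)/((26 + 2172)/(959 + 2172) - 2483/287) = 4175226/(2198/3131 - 2483/287) = 4175226/(-7143447/898597) = 4175226*(-898597/7143447) = -1250615185974/2381149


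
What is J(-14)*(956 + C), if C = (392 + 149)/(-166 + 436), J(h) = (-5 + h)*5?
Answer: -4914559/54 ≈ -91010.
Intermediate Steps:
J(h) = -25 + 5*h
C = 541/270 ≈ 2.0037
J(-14)*(956 + C) = (-25 + 5*(-14))*(956 + 541/270) = (-25 - 70)*(258661/270) = -95*258661/270 = -4914559/54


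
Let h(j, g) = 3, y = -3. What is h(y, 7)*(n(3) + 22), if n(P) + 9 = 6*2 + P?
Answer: 84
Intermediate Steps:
n(P) = 3 + P (n(P) = -9 + (6*2 + P) = -9 + (12 + P) = 3 + P)
h(y, 7)*(n(3) + 22) = 3*((3 + 3) + 22) = 3*(6 + 22) = 3*28 = 84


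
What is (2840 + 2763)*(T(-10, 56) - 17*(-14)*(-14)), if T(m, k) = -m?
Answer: -18613166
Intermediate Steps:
(2840 + 2763)*(T(-10, 56) - 17*(-14)*(-14)) = (2840 + 2763)*(-1*(-10) - 17*(-14)*(-14)) = 5603*(10 + 238*(-14)) = 5603*(10 - 3332) = 5603*(-3322) = -18613166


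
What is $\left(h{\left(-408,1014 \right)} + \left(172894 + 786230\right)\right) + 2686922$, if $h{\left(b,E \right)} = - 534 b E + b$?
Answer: $224567846$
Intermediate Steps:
$h{\left(b,E \right)} = b - 534 E b$ ($h{\left(b,E \right)} = - 534 E b + b = b - 534 E b$)
$\left(h{\left(-408,1014 \right)} + \left(172894 + 786230\right)\right) + 2686922 = \left(- 408 \left(1 - 541476\right) + \left(172894 + 786230\right)\right) + 2686922 = \left(- 408 \left(1 - 541476\right) + 959124\right) + 2686922 = \left(\left(-408\right) \left(-541475\right) + 959124\right) + 2686922 = \left(220921800 + 959124\right) + 2686922 = 221880924 + 2686922 = 224567846$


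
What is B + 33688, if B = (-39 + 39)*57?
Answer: 33688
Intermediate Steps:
B = 0 (B = 0*57 = 0)
B + 33688 = 0 + 33688 = 33688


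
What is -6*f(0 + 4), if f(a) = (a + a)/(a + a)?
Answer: -6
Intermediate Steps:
f(a) = 1 (f(a) = (2*a)/((2*a)) = (2*a)*(1/(2*a)) = 1)
-6*f(0 + 4) = -6*1 = -6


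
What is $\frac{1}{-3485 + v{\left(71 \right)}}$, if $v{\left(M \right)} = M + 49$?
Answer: $- \frac{1}{3365} \approx -0.00029718$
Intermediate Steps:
$v{\left(M \right)} = 49 + M$
$\frac{1}{-3485 + v{\left(71 \right)}} = \frac{1}{-3485 + \left(49 + 71\right)} = \frac{1}{-3485 + 120} = \frac{1}{-3365} = - \frac{1}{3365}$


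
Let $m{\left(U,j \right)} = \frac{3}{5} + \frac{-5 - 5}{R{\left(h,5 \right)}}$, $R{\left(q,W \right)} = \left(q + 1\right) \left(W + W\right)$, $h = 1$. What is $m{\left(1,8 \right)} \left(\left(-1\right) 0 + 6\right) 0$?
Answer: $0$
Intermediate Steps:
$R{\left(q,W \right)} = 2 W \left(1 + q\right)$ ($R{\left(q,W \right)} = \left(1 + q\right) 2 W = 2 W \left(1 + q\right)$)
$m{\left(U,j \right)} = \frac{1}{10}$ ($m{\left(U,j \right)} = \frac{3}{5} + \frac{-5 - 5}{2 \cdot 5 \left(1 + 1\right)} = 3 \cdot \frac{1}{5} + \frac{-5 - 5}{2 \cdot 5 \cdot 2} = \frac{3}{5} - \frac{10}{20} = \frac{3}{5} - \frac{1}{2} = \frac{1}{10}$)
$m{\left(1,8 \right)} \left(\left(-1\right) 0 + 6\right) 0 = \frac{\left(-1\right) 0 + 6}{10} \cdot 0 = \frac{0 + 6}{10} \cdot 0 = \frac{1}{10} \cdot 6 \cdot 0 = \frac{3}{5} \cdot 0 = 0$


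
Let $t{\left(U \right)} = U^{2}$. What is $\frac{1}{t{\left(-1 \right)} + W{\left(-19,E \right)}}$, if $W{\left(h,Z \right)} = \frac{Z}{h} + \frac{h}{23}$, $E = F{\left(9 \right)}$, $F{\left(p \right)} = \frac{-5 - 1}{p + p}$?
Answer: $\frac{1311}{251} \approx 5.2231$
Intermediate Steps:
$F{\left(p \right)} = - \frac{3}{p}$ ($F{\left(p \right)} = - \frac{6}{2 p} = - 6 \frac{1}{2 p} = - \frac{3}{p}$)
$E = - \frac{1}{3}$ ($E = - \frac{3}{9} = \left(-3\right) \frac{1}{9} = - \frac{1}{3} \approx -0.33333$)
$W{\left(h,Z \right)} = \frac{h}{23} + \frac{Z}{h}$ ($W{\left(h,Z \right)} = \frac{Z}{h} + h \frac{1}{23} = \frac{Z}{h} + \frac{h}{23} = \frac{h}{23} + \frac{Z}{h}$)
$\frac{1}{t{\left(-1 \right)} + W{\left(-19,E \right)}} = \frac{1}{\left(-1\right)^{2} + \left(\frac{1}{23} \left(-19\right) - \frac{1}{3 \left(-19\right)}\right)} = \frac{1}{1 - \frac{1060}{1311}} = \frac{1}{\frac{251}{1311}} = \frac{1311}{251}$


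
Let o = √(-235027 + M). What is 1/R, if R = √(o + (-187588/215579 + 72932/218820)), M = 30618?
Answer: √10464285/√(-5617879 + 10464285*I*√204409) ≈ 0.033235 - 0.033275*I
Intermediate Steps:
o = I*√204409 (o = √(-235027 + 30618) = √(-204409) = I*√204409 ≈ 452.12*I)
R = √(-5617879/10464285 + I*√204409) (R = √(I*√204409 + (-187588/215579 + 72932/218820)) = √(I*√204409 + (-187588*1/215579 + 72932*(1/218820))) = √(I*√204409 + (-8156/9373 + 18233/54705)) = √(I*√204409 - 5617879/10464285) = √(-5617879/10464285 + I*√204409) ≈ 15.026 + 15.044*I)
1/R = 1/(√(-58787086951515 + 109501260561225*I*√204409)/10464285) = 10464285/√(-58787086951515 + 109501260561225*I*√204409)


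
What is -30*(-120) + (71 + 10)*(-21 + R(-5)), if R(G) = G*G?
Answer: 3924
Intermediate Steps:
R(G) = G²
-30*(-120) + (71 + 10)*(-21 + R(-5)) = -30*(-120) + (71 + 10)*(-21 + (-5)²) = 3600 + 81*(-21 + 25) = 3600 + 81*4 = 3600 + 324 = 3924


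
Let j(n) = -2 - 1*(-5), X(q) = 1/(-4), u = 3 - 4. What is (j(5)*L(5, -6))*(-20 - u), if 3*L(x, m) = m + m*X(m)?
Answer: 171/2 ≈ 85.500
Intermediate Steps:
u = -1
X(q) = -¼
j(n) = 3 (j(n) = -2 + 5 = 3)
L(x, m) = m/4 (L(x, m) = (m + m*(-¼))/3 = (m - m/4)/3 = (3*m/4)/3 = m/4)
(j(5)*L(5, -6))*(-20 - u) = (3*((¼)*(-6)))*(-20 - 1*(-1)) = (3*(-3/2))*(-20 + 1) = -9/2*(-19) = 171/2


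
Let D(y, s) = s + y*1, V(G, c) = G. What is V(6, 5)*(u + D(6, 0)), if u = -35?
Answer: -174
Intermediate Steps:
D(y, s) = s + y
V(6, 5)*(u + D(6, 0)) = 6*(-35 + (0 + 6)) = 6*(-35 + 6) = 6*(-29) = -174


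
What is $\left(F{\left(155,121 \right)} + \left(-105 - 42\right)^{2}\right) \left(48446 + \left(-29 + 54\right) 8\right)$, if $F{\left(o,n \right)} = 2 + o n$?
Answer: $1963644436$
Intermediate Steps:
$F{\left(o,n \right)} = 2 + n o$
$\left(F{\left(155,121 \right)} + \left(-105 - 42\right)^{2}\right) \left(48446 + \left(-29 + 54\right) 8\right) = \left(\left(2 + 121 \cdot 155\right) + \left(-105 - 42\right)^{2}\right) \left(48446 + \left(-29 + 54\right) 8\right) = \left(\left(2 + 18755\right) + \left(-147\right)^{2}\right) \left(48446 + 25 \cdot 8\right) = \left(18757 + 21609\right) \left(48446 + 200\right) = 40366 \cdot 48646 = 1963644436$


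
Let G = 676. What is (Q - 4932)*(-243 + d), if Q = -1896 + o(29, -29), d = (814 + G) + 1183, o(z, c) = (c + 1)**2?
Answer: -14686920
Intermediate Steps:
o(z, c) = (1 + c)**2
d = 2673 (d = (814 + 676) + 1183 = 1490 + 1183 = 2673)
Q = -1112 (Q = -1896 + (1 - 29)**2 = -1896 + (-28)**2 = -1896 + 784 = -1112)
(Q - 4932)*(-243 + d) = (-1112 - 4932)*(-243 + 2673) = -6044*2430 = -14686920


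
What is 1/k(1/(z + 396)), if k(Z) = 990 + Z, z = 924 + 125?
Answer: 1445/1430551 ≈ 0.0010101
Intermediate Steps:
z = 1049
1/k(1/(z + 396)) = 1/(990 + 1/(1049 + 396)) = 1/(990 + 1/1445) = 1/(1430551/1445) = 1445/1430551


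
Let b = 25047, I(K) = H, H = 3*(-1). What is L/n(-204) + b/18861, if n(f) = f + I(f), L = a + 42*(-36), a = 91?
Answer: 10662070/1301409 ≈ 8.1927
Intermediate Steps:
H = -3
I(K) = -3
L = -1421 (L = 91 + 42*(-36) = 91 - 1512 = -1421)
n(f) = -3 + f (n(f) = f - 3 = -3 + f)
L/n(-204) + b/18861 = -1421/(-3 - 204) + 25047/18861 = -1421/(-207) + 25047*(1/18861) = -1421*(-1/207) + 8349/6287 = 1421/207 + 8349/6287 = 10662070/1301409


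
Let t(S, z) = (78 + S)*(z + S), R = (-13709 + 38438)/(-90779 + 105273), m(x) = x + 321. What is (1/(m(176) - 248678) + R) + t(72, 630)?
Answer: 378784496347655/3597135414 ≈ 1.0530e+5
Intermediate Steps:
m(x) = 321 + x
R = 24729/14494 ≈ 1.7062
t(S, z) = (78 + S)*(S + z)
(1/(m(176) - 248678) + R) + t(72, 630) = (1/((321 + 176) - 248678) + 24729/14494) + (72² + 78*72 + 78*630 + 72*630) = (1/(497 - 248678) + 24729/14494) + (5184 + 5616 + 49140 + 45360) = (1/(-248181) + 24729/14494) + 105300 = (-1/248181 + 24729/14494) + 105300 = 6137253455/3597135414 + 105300 = 378784496347655/3597135414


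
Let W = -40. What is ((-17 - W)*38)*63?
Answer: 55062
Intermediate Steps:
((-17 - W)*38)*63 = ((-17 - 1*(-40))*38)*63 = ((-17 + 40)*38)*63 = (23*38)*63 = 874*63 = 55062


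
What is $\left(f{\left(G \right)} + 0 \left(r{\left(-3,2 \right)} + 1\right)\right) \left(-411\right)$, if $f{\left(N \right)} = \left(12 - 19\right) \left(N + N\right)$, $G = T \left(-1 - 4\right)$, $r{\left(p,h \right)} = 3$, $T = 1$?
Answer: $-28770$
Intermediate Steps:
$G = -5$ ($G = 1 \left(-1 - 4\right) = 1 \left(-5\right) = -5$)
$f{\left(N \right)} = - 14 N$ ($f{\left(N \right)} = - 7 \cdot 2 N = - 14 N$)
$\left(f{\left(G \right)} + 0 \left(r{\left(-3,2 \right)} + 1\right)\right) \left(-411\right) = \left(\left(-14\right) \left(-5\right) + 0 \left(3 + 1\right)\right) \left(-411\right) = \left(70 + 0 \cdot 4\right) \left(-411\right) = \left(70 + 0\right) \left(-411\right) = 70 \left(-411\right) = -28770$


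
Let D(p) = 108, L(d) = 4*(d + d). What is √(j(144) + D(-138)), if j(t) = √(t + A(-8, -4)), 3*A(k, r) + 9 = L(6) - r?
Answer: √(972 + 15*√57)/3 ≈ 10.981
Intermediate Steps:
L(d) = 8*d (L(d) = 4*(2*d) = 8*d)
A(k, r) = 13 - r/3 (A(k, r) = -3 + (8*6 - r)/3 = -3 + (48 - r)/3 = -3 + (16 - r/3) = 13 - r/3)
j(t) = √(43/3 + t) (j(t) = √(t + (13 - ⅓*(-4))) = √(t + (13 + 4/3)) = √(t + 43/3) = √(43/3 + t))
√(j(144) + D(-138)) = √(√(129 + 9*144)/3 + 108) = √(√(129 + 1296)/3 + 108) = √(√1425/3 + 108) = √((5*√57)/3 + 108) = √(5*√57/3 + 108) = √(108 + 5*√57/3)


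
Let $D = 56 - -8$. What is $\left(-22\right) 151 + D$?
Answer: $-3258$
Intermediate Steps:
$D = 64$ ($D = 56 + 8 = 64$)
$\left(-22\right) 151 + D = \left(-22\right) 151 + 64 = -3322 + 64 = -3258$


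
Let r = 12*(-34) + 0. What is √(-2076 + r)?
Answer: 6*I*√69 ≈ 49.84*I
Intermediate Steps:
r = -408 (r = -408 + 0 = -408)
√(-2076 + r) = √(-2076 - 408) = √(-2484) = 6*I*√69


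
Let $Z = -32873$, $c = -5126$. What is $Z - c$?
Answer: $-27747$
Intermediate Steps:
$Z - c = -32873 - -5126 = -32873 + 5126 = -27747$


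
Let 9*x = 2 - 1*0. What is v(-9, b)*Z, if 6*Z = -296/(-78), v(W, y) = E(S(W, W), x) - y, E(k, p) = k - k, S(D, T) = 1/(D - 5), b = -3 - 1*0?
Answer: 74/39 ≈ 1.8974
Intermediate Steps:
x = 2/9 (x = (2 - 1*0)/9 = (2 + 0)/9 = (1/9)*2 = 2/9 ≈ 0.22222)
b = -3 (b = -3 + 0 = -3)
S(D, T) = 1/(-5 + D)
E(k, p) = 0
v(W, y) = -y (v(W, y) = 0 - y = -y)
Z = 74/117 (Z = (-296/(-78))/6 = (-296*(-1/78))/6 = (1/6)*(148/39) = 74/117 ≈ 0.63248)
v(-9, b)*Z = -1*(-3)*(74/117) = 3*(74/117) = 74/39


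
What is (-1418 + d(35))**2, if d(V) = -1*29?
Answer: 2093809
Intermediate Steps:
d(V) = -29
(-1418 + d(35))**2 = (-1418 - 29)**2 = (-1447)**2 = 2093809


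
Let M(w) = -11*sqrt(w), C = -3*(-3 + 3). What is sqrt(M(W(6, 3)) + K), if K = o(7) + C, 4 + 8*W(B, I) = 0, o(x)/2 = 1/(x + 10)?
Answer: sqrt(136 - 6358*I*sqrt(2))/34 ≈ 1.987 - 1.9572*I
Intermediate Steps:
o(x) = 2/(10 + x) (o(x) = 2/(x + 10) = 2/(10 + x))
W(B, I) = -1/2 (W(B, I) = -1/2 + (1/8)*0 = -1/2 + 0 = -1/2)
C = 0 (C = -3*0 = 0)
K = 2/17 (K = 2/(10 + 7) + 0 = 2/17 + 0 = 2/17 ≈ 0.11765)
sqrt(M(W(6, 3)) + K) = sqrt(-11*I*sqrt(2)/2 + 2/17) = sqrt(2/17 - 11*I*sqrt(2)/2)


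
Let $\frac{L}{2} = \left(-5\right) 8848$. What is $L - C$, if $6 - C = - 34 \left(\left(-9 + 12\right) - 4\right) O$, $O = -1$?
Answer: $-88520$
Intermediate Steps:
$C = 40$ ($C = 6 - - 34 \left(\left(-9 + 12\right) - 4\right) \left(-1\right) = 6 - - 34 \left(3 - 4\right) \left(-1\right) = 6 - \left(-34\right) \left(-1\right) \left(-1\right) = 6 - 34 \left(-1\right) = 6 - -34 = 6 + 34 = 40$)
$L = -88480$ ($L = 2 \left(\left(-5\right) 8848\right) = 2 \left(-44240\right) = -88480$)
$L - C = -88480 - 40 = -88520$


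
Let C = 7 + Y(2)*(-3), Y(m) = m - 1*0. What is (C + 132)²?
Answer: 17689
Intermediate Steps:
Y(m) = m (Y(m) = m + 0 = m)
C = 1 (C = 7 + 2*(-3) = 7 - 6 = 1)
(C + 132)² = (1 + 132)² = 133² = 17689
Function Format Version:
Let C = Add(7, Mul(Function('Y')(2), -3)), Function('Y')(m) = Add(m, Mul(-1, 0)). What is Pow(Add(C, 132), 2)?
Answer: 17689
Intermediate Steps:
Function('Y')(m) = m (Function('Y')(m) = Add(m, 0) = m)
C = 1 (C = Add(7, Mul(2, -3)) = Add(7, -6) = 1)
Pow(Add(C, 132), 2) = Pow(Add(1, 132), 2) = Pow(133, 2) = 17689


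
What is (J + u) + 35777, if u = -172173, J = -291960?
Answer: -428356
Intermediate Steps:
(J + u) + 35777 = (-291960 - 172173) + 35777 = -464133 + 35777 = -428356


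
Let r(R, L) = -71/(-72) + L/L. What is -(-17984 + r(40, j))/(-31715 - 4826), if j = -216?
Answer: -1294705/2630952 ≈ -0.49211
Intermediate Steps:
r(R, L) = 143/72 (r(R, L) = -71*(-1/72) + 1 = 71/72 + 1 = 143/72)
-(-17984 + r(40, j))/(-31715 - 4826) = -(-17984 + 143/72)/(-31715 - 4826) = -(-1294705)/(72*(-36541)) = -(-1294705)*(-1)/(72*36541) = -1*1294705/2630952 = -1294705/2630952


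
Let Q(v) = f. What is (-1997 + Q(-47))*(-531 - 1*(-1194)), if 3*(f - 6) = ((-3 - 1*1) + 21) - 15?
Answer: -1319591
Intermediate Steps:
f = 20/3 (f = 6 + (((-3 - 1*1) + 21) - 15)/3 = 6 + (((-3 - 1) + 21) - 15)/3 = 6 + ((-4 + 21) - 15)/3 = 6 + (17 - 15)/3 = 6 + (1/3)*2 = 6 + 2/3 = 20/3 ≈ 6.6667)
Q(v) = 20/3
(-1997 + Q(-47))*(-531 - 1*(-1194)) = (-1997 + 20/3)*(-531 - 1*(-1194)) = -5971*(-531 + 1194)/3 = -5971/3*663 = -1319591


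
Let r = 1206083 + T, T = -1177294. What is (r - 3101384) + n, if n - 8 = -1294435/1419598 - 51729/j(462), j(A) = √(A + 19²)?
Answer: -4361839654461/1419598 - 51729*√823/823 ≈ -3.0744e+6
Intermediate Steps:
j(A) = √(361 + A) (j(A) = √(A + 361) = √(361 + A))
r = 28789 (r = 1206083 - 1177294 = 28789)
n = 10062349/1419598 - 51729*√823/823 (n = 8 + (-1294435/1419598 - 51729/√(361 + 462)) = 8 + (-1294435*1/1419598 - 51729*√823/823) = 8 + (-1294435/1419598 - 51729*√823/823) = 10062349/1419598 - 51729*√823/823 ≈ -1796.1)
(r - 3101384) + n = (28789 - 3101384) + (10062349/1419598 - 51729*√823/823) = -3072595 + (10062349/1419598 - 51729*√823/823) = -4361839654461/1419598 - 51729*√823/823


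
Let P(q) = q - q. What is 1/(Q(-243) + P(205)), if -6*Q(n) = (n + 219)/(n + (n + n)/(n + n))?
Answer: -121/2 ≈ -60.500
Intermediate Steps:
P(q) = 0
Q(n) = -(219 + n)/(6*(1 + n)) (Q(n) = -(n + 219)/(6*(n + (n + n)/(n + n))) = -(219 + n)/(6*(n + (2*n)/((2*n)))) = -(219 + n)/(6*(n + (2*n)*(1/(2*n)))) = -(219 + n)/(6*(n + 1)) = -(219 + n)/(6*(1 + n)))
1/(Q(-243) + P(205)) = 1/((-219 - 1*(-243))/(6*(1 - 243)) + 0) = 1/((⅙)*(-219 + 243)/(-242) + 0) = 1/((⅙)*(-1/242)*24 + 0) = 1/(-2/121 + 0) = 1/(-2/121) = -121/2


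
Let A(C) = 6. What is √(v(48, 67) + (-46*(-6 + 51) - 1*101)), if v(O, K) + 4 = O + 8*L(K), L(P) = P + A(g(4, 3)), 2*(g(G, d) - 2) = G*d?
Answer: I*√1543 ≈ 39.281*I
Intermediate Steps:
g(G, d) = 2 + G*d/2 (g(G, d) = 2 + (G*d)/2 = 2 + G*d/2)
L(P) = 6 + P (L(P) = P + 6 = 6 + P)
v(O, K) = 44 + O + 8*K (v(O, K) = -4 + (O + 8*(6 + K)) = -4 + (O + (48 + 8*K)) = -4 + (48 + O + 8*K) = 44 + O + 8*K)
√(v(48, 67) + (-46*(-6 + 51) - 1*101)) = √((44 + 48 + 8*67) + (-46*(-6 + 51) - 1*101)) = √((44 + 48 + 536) + (-46*45 - 101)) = √(628 + (-2070 - 101)) = √(628 - 2171) = √(-1543) = I*√1543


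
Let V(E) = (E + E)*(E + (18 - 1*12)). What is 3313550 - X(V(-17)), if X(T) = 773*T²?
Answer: -104810598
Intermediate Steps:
V(E) = 2*E*(6 + E) (V(E) = (2*E)*(E + (18 - 12)) = (2*E)*(E + 6) = (2*E)*(6 + E) = 2*E*(6 + E))
3313550 - X(V(-17)) = 3313550 - 773*(2*(-17)*(6 - 17))² = 3313550 - 773*(2*(-17)*(-11))² = 3313550 - 773*374² = 3313550 - 773*139876 = 3313550 - 1*108124148 = 3313550 - 108124148 = -104810598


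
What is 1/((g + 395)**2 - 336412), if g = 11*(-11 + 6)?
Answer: -1/220812 ≈ -4.5287e-6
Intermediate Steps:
g = -55 (g = 11*(-5) = -55)
1/((g + 395)**2 - 336412) = 1/((-55 + 395)**2 - 336412) = 1/(340**2 - 336412) = 1/(115600 - 336412) = 1/(-220812) = -1/220812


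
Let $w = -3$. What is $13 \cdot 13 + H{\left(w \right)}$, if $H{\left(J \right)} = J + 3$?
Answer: $169$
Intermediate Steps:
$H{\left(J \right)} = 3 + J$
$13 \cdot 13 + H{\left(w \right)} = 13 \cdot 13 + \left(3 - 3\right) = 169 + 0 = 169$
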